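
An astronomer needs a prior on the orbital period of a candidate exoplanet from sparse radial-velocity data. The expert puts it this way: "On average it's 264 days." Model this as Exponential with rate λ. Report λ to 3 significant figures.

Exponential mean = 1/λ, so λ = 1/264.0 = 0.00379.

λ ≈ 0.00379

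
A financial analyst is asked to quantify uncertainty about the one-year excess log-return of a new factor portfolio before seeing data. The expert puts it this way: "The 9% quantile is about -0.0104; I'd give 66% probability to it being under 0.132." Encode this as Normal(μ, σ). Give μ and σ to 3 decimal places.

μ = 0.098, σ = 0.081

The p-quantile of Normal(μ,σ) is μ + z_p·σ, with z_{0.09} = -1.341 and z_{0.66} = 0.4125.
Eliminate σ: μ = (z₂·x₁ − z₁·x₂)/(z₂ − z₁) = (0.4125·-0.0104 − (-1.341)·0.132)/1.753 = 0.098.
Then σ = (x₂ − x₁)/(z₂ − z₁) = (0.132 − -0.0104)/1.753 = 0.081.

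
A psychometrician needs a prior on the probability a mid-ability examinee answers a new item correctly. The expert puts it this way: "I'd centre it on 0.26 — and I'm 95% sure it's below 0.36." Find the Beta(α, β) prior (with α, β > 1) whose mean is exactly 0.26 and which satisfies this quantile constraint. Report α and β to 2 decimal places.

α ≈ 14.66, β ≈ 41.72

With mean 0.26 fixed, write α = 0.26s, β = 0.74s where s = α+β.
Need P(θ < 0.36) = 0.95 under Beta(0.26s, 0.74s). Normal approximation: (q−m)/√(m(1−m)/s) ≈ z_{0.95} = 1.64, so s ≈ 0.26·0.74·(1.64)²/(0.36−0.26)² = 52.1.
At s = 52.1: P(θ<0.36) ≈ 0.943. Adjusting to match 0.95 gives s ≈ 56.38.
So α = 0.26·56.38 ≈ 14.66, β = 0.74·56.38 ≈ 41.72.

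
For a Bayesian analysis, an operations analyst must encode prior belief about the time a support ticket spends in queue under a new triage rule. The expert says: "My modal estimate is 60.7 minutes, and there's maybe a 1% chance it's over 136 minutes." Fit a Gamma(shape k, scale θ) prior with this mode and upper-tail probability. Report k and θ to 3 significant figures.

Gamma(k,θ) with k>1 has mode (k−1)θ, so θ = 60.7/(k−1).
Need P(X < 136) = 0.99 with θ tied to k this way. Start at k = 2, θ = 60.7: P(X<136) ≈ 0.655.
Too low — raise k to concentrate. Iterating converges to k ≈ 8.38.
Then θ = 60.7/(8.38−1) ≈ 8.22.

k ≈ 8.38, θ ≈ 8.22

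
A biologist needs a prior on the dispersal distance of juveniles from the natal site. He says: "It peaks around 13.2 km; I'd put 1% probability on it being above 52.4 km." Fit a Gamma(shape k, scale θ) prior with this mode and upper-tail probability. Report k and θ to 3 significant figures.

Gamma(k,θ) with k>1 has mode (k−1)θ, so θ = 13.2/(k−1).
Need P(X < 52.4) = 0.99 with θ tied to k this way. Start at k = 2, θ = 13.2: P(X<52.4) ≈ 0.906.
Too low — raise k to concentrate. Iterating converges to k ≈ 3.2.
Then θ = 13.2/(3.2−1) ≈ 5.99.

k ≈ 3.2, θ ≈ 5.99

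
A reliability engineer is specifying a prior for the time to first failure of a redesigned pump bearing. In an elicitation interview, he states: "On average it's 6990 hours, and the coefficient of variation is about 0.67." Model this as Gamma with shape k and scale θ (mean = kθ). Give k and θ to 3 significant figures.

For Gamma(k, scale θ): mean = kθ, variance = kθ², so CV = 1/√k.
CV = 0.67, hence k = 1/CV² = 2.23.
Then θ = mean/k = 6990/2.23 = 3140.

k ≈ 2.23, θ ≈ 3140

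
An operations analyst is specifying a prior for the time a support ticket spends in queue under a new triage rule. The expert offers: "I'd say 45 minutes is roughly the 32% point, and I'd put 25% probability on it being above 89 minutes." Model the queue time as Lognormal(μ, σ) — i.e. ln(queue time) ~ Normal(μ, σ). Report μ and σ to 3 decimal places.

μ ≈ 4.086, σ ≈ 0.597

If T ~ Lognormal(μ,σ) then ln T ~ Normal(μ,σ), so the p-quantile of ln T is μ + z_p·σ.
ln(45) = 3.807 and ln(89) = 4.489; z_{0.32} = -0.4677, z_{0.75} = 0.6745.
σ = (4.489 − 3.807)/(0.6745 − (-0.4677)) = 0.597.
μ = 3.807 − (-0.4677)·0.597 = 4.086.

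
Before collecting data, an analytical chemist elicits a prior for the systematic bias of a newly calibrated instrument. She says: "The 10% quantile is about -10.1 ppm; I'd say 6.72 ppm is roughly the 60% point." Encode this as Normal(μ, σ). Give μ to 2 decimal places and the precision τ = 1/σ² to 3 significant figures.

For Normal(μ,σ), the p-quantile is μ + z_p·σ. Here z_{0.1} = -1.282, z_{0.6} = 0.2533.
So -10.1 = μ − 1.282σ and 6.72 = μ + 0.2533σ.
Subtracting: σ = (6.72 − -10.1)/(0.2533 − (-1.282)) = 10.96.
Then μ = -10.1 − (-1.282)·10.96 = 3.94.
Precision τ = 1/σ² = 1/10.96² = 0.00833.

μ = 3.94, τ = 0.00833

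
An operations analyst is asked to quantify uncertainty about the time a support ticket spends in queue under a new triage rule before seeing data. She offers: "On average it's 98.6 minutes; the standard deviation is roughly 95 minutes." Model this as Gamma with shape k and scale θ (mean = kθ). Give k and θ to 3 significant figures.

k ≈ 1.08, θ ≈ 91.5

For Gamma(k, scale θ): mean = kθ, variance = kθ², so CV = 1/√k.
CV = SD/mean = 95/98.6 = 0.9635, hence k = 1/CV² = 1.08.
Then θ = mean/k = 98.6/1.08 = 91.5.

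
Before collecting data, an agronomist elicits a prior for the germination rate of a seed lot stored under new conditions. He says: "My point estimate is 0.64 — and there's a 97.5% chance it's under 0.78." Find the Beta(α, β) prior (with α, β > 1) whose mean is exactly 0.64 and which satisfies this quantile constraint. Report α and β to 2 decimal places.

With mean 0.64 fixed, write α = 0.64s, β = 0.36s where s = α+β.
Need P(θ < 0.78) = 0.975 under Beta(0.64s, 0.36s). Normal approximation: (q−m)/√(m(1−m)/s) ≈ z_{0.975} = 1.96, so s ≈ 0.64·0.36·(1.96)²/(0.78−0.64)² = 45.2.
At s = 45.2: P(θ<0.78) ≈ 0.982. Adjusting to match 0.975 gives s ≈ 39.61.
So α = 0.64·39.61 ≈ 25.35, β = 0.36·39.61 ≈ 14.26.

α ≈ 25.35, β ≈ 14.26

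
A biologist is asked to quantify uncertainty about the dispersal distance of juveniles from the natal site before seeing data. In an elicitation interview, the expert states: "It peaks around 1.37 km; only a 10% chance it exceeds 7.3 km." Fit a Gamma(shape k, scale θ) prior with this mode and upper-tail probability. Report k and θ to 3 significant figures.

k ≈ 1.62, θ ≈ 2.2

Gamma(k,θ) with k>1 has mode (k−1)θ, so θ = 1.37/(k−1).
Need P(X < 7.3) = 0.9 with θ tied to k this way. Start at k = 2, θ = 1.37: P(X<7.3) ≈ 0.969.
Too high — lower k to spread out. Iterating converges to k ≈ 1.62.
Then θ = 1.37/(1.62−1) ≈ 2.2.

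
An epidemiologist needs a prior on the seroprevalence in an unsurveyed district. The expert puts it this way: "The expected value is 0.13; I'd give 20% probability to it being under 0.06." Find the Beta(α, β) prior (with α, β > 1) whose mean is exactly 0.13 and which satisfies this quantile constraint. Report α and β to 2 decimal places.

α ≈ 2.14, β ≈ 14.35

With mean 0.13 fixed, write α = 0.13s, β = 0.87s where s = α+β.
Need P(θ < 0.06) = 0.2 under Beta(0.13s, 0.87s). Normal approximation: (q−m)/√(m(1−m)/s) ≈ z_{0.2} = -0.842, so s ≈ 0.13·0.87·(-0.842)²/(0.06−0.13)² = 16.3.
At s = 16.3: P(θ<0.06) ≈ 0.202. Adjusting to match 0.2 gives s ≈ 16.50.
So α = 0.13·16.50 ≈ 2.14, β = 0.87·16.50 ≈ 14.35.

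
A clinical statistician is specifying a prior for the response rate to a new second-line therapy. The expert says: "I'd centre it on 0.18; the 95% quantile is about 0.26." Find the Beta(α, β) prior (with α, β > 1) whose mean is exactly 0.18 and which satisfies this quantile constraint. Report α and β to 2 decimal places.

With mean 0.18 fixed, write α = 0.18s, β = 0.82s where s = α+β.
Need P(θ < 0.26) = 0.95 under Beta(0.18s, 0.82s). Normal approximation: (q−m)/√(m(1−m)/s) ≈ z_{0.95} = 1.64, so s ≈ 0.18·0.82·(1.64)²/(0.26−0.18)² = 62.4.
At s = 62.4: P(θ<0.26) ≈ 0.941. Adjusting to match 0.95 gives s ≈ 69.90.
So α = 0.18·69.90 ≈ 12.58, β = 0.82·69.90 ≈ 57.32.

α ≈ 12.58, β ≈ 57.32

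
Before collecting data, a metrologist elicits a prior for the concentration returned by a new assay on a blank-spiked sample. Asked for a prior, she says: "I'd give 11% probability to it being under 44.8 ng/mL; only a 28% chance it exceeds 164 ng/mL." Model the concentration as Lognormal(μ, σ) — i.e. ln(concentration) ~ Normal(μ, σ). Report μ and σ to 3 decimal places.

μ ≈ 4.682, σ ≈ 0.717

If T ~ Lognormal(μ,σ) then ln T ~ Normal(μ,σ), so the p-quantile of ln T is μ + z_p·σ.
ln(44.8) = 3.802 and ln(164) = 5.1; z_{0.11} = -1.227, z_{0.72} = 0.5828.
σ = (5.1 − 3.802)/(0.5828 − (-1.227)) = 0.717.
μ = 3.802 − (-1.227)·0.717 = 4.682.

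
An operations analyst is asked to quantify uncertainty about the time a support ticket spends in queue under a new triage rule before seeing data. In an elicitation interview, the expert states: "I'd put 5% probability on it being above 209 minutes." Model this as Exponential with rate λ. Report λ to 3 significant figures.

P(T > 209.0) = e^(−λ·209.0) = 0.05, so λ = −ln(0.05)/209.0 = 0.0143.

λ ≈ 0.0143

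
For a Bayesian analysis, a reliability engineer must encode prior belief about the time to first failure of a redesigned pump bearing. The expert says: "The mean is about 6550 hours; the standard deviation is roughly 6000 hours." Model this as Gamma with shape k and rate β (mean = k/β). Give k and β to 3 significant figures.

For Gamma(k, rate β): mean = k/β, variance = k/β², so CV = 1/√k.
CV = SD/mean = 6000/6550 = 0.916, hence k = 1/CV² = 1.19.
Then β = k/mean = 1.19/6550 = 0.000182.

k ≈ 1.19, β ≈ 0.000182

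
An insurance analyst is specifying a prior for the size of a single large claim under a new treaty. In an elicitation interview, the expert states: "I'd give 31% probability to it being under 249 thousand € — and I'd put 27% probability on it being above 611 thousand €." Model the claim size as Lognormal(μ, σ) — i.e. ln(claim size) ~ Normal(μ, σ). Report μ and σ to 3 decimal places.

If T ~ Lognormal(μ,σ) then ln T ~ Normal(μ,σ), so the p-quantile of ln T is μ + z_p·σ.
ln(249) = 5.517 and ln(611) = 6.415; z_{0.31} = -0.4959, z_{0.73} = 0.6128.
σ = (6.415 − 5.517)/(0.6128 − (-0.4959)) = 0.810.
μ = 5.517 − (-0.4959)·0.810 = 5.919.

μ ≈ 5.919, σ ≈ 0.810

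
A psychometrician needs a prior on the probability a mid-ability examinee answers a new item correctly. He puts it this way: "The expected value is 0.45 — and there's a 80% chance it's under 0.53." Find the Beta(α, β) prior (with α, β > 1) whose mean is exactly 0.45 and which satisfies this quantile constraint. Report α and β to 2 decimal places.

With mean 0.45 fixed, write α = 0.45s, β = 0.55s where s = α+β.
Need P(θ < 0.53) = 0.8 under Beta(0.45s, 0.55s). Normal approximation: (q−m)/√(m(1−m)/s) ≈ z_{0.8} = 0.842, so s ≈ 0.45·0.55·(0.842)²/(0.53−0.45)² = 27.4.
At s = 27.4: P(θ<0.53) ≈ 0.800. Adjusting to match 0.8 gives s ≈ 27.29.
So α = 0.45·27.29 ≈ 12.28, β = 0.55·27.29 ≈ 15.01.

α ≈ 12.28, β ≈ 15.01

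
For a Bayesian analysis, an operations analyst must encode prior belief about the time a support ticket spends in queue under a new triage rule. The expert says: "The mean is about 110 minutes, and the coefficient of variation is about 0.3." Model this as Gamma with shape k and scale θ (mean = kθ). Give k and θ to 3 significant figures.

k ≈ 11.1, θ ≈ 9.9

For Gamma(k, scale θ): mean = kθ, variance = kθ², so CV = 1/√k.
CV = 0.3, hence k = 1/CV² = 11.1.
Then θ = mean/k = 110/11.1 = 9.9.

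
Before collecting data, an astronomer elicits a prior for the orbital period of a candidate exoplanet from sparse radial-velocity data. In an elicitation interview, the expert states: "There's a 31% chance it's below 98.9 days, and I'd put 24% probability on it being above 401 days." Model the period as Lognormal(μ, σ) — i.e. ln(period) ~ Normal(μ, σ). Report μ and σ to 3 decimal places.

If T ~ Lognormal(μ,σ) then ln T ~ Normal(μ,σ), so the p-quantile of ln T is μ + z_p·σ.
ln(98.9) = 4.594 and ln(401) = 5.994; z_{0.31} = -0.4959, z_{0.76} = 0.7063.
σ = (5.994 − 4.594)/(0.7063 − (-0.4959)) = 1.164.
μ = 4.594 − (-0.4959)·1.164 = 5.172.

μ ≈ 5.172, σ ≈ 1.164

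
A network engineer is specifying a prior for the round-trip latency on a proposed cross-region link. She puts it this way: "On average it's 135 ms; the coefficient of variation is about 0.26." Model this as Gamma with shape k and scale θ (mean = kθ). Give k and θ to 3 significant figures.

k ≈ 14.8, θ ≈ 9.13

For Gamma(k, scale θ): mean = kθ, variance = kθ², so CV = 1/√k.
CV = 0.26, hence k = 1/CV² = 14.8.
Then θ = mean/k = 135/14.8 = 9.13.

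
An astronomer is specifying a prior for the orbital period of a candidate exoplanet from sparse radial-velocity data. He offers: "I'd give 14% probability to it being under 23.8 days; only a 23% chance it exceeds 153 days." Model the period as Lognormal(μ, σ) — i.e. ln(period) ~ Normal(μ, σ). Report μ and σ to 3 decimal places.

If T ~ Lognormal(μ,σ) then ln T ~ Normal(μ,σ), so the p-quantile of ln T is μ + z_p·σ.
ln(23.8) = 3.17 and ln(153) = 5.03; z_{0.14} = -1.08, z_{0.77} = 0.7388.
σ = (5.03 − 3.17)/(0.7388 − (-1.08)) = 1.023.
μ = 3.17 − (-1.08)·1.023 = 4.275.

μ ≈ 4.275, σ ≈ 1.023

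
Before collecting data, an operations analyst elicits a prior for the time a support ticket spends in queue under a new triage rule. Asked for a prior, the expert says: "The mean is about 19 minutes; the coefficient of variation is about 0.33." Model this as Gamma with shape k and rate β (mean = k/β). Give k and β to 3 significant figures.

For Gamma(k, rate β): mean = k/β, variance = k/β², so CV = 1/√k.
CV = 0.33, hence k = 1/CV² = 9.18.
Then β = k/mean = 9.18/19 = 0.483.

k ≈ 9.18, β ≈ 0.483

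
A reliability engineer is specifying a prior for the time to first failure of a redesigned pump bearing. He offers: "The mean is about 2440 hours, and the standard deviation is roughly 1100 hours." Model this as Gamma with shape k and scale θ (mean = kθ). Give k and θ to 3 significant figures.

For Gamma(k, scale θ): mean = kθ, variance = kθ², so CV = 1/√k.
CV = SD/mean = 1100/2440 = 0.4508, hence k = 1/CV² = 4.92.
Then θ = mean/k = 2440/4.92 = 496.

k ≈ 4.92, θ ≈ 496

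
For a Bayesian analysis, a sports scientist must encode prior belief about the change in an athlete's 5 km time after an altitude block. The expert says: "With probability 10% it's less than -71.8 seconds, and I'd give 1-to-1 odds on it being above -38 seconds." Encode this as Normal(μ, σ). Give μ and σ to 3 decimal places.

μ = -38.000, σ = 26.374

The p-quantile of Normal(μ,σ) is μ + z_p·σ, with z_{0.1} = -1.282 and z_{0.5} = 0.
Eliminate σ: μ = (z₂·x₁ − z₁·x₂)/(z₂ − z₁) = (0·-71.8 − (-1.282)·-38)/1.282 = -38.000.
Then σ = (x₂ − x₁)/(z₂ − z₁) = (-38 − -71.8)/1.282 = 26.374.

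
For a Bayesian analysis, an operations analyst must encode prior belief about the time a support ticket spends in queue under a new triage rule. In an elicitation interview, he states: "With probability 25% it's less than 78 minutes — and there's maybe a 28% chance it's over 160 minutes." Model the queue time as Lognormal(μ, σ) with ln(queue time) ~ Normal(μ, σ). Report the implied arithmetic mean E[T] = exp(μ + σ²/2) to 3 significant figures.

If T ~ Lognormal(μ,σ) then ln T ~ Normal(μ,σ), so the p-quantile of ln T is μ + z_p·σ.
ln(78) = 4.357 and ln(160) = 5.075; z_{0.25} = -0.6745, z_{0.72} = 0.5828.
σ = (5.075 − 4.357)/(0.5828 − (-0.6745)) = 0.571.
μ = 4.357 − (-0.6745)·0.571 = 4.742.
E[T] = exp(μ + σ²/2) = exp(4.742 + 0.1633) = 135 minutes.

E[T] ≈ 135 minutes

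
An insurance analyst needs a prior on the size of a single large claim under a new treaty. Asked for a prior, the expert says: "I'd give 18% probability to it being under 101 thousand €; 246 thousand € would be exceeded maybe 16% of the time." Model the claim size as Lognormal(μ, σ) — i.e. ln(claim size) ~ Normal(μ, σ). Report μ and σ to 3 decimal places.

If T ~ Lognormal(μ,σ) then ln T ~ Normal(μ,σ), so the p-quantile of ln T is μ + z_p·σ.
ln(101) = 4.615 and ln(246) = 5.505; z_{0.18} = -0.9154, z_{0.84} = 0.9945.
σ = (5.505 − 4.615)/(0.9945 − (-0.9154)) = 0.466.
μ = 4.615 − (-0.9154)·0.466 = 5.042.

μ ≈ 5.042, σ ≈ 0.466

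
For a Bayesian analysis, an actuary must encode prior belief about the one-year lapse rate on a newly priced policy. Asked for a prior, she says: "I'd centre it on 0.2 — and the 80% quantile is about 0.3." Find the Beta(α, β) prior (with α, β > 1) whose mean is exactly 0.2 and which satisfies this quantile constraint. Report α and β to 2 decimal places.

With mean 0.2 fixed, write α = 0.2s, β = 0.8s where s = α+β.
Need P(θ < 0.3) = 0.8 under Beta(0.2s, 0.8s). Normal approximation: (q−m)/√(m(1−m)/s) ≈ z_{0.8} = 0.842, so s ≈ 0.2·0.8·(0.842)²/(0.3−0.2)² = 11.3.
At s = 11.3: P(θ<0.3) ≈ 0.814. Adjusting to match 0.8 gives s ≈ 9.50.
So α = 0.2·9.50 ≈ 1.90, β = 0.8·9.50 ≈ 7.60.

α ≈ 1.90, β ≈ 7.60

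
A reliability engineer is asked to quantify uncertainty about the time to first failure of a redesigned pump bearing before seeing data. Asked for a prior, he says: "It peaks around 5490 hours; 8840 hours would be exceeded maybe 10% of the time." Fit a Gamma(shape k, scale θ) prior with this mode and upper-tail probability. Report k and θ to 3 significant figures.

k ≈ 9.29, θ ≈ 663

Gamma(k,θ) with k>1 has mode (k−1)θ, so θ = 5490/(k−1).
Need P(X < 8840) = 0.9 with θ tied to k this way. Start at k = 2, θ = 5490: P(X<8840) ≈ 0.478.
Too low — raise k to concentrate. Iterating converges to k ≈ 9.29.
Then θ = 5490/(9.29−1) ≈ 663.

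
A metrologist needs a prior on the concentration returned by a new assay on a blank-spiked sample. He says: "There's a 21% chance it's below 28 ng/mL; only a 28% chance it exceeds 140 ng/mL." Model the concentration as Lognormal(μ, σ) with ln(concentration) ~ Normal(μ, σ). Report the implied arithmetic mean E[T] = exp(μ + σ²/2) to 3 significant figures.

If T ~ Lognormal(μ,σ) then ln T ~ Normal(μ,σ), so the p-quantile of ln T is μ + z_p·σ.
ln(28) = 3.332 and ln(140) = 4.942; z_{0.21} = -0.8064, z_{0.72} = 0.5828.
σ = (4.942 − 3.332)/(0.5828 − (-0.8064)) = 1.158.
μ = 3.332 − (-0.8064)·1.158 = 4.266.
E[T] = exp(μ + σ²/2) = exp(4.266 + 0.6710) = 139 ng/mL.

E[T] ≈ 139 ng/mL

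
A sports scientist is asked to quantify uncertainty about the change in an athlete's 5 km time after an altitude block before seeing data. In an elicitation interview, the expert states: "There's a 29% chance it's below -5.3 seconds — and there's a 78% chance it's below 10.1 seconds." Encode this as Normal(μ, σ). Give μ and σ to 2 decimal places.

The p-quantile of Normal(μ,σ) is μ + z_p·σ, with z_{0.29} = -0.5534 and z_{0.78} = 0.7722.
Eliminate σ: μ = (z₂·x₁ − z₁·x₂)/(z₂ − z₁) = (0.7722·-5.3 − (-0.5534)·10.1)/1.326 = 1.13.
Then σ = (x₂ − x₁)/(z₂ − z₁) = (10.1 − -5.3)/1.326 = 11.62.

μ = 1.13, σ = 11.62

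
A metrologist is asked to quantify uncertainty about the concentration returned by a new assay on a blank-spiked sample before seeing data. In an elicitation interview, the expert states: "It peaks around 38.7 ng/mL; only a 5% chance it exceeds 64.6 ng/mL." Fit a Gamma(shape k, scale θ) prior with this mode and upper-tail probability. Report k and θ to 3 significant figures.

Gamma(k,θ) with k>1 has mode (k−1)θ, so θ = 38.7/(k−1).
Need P(X < 64.6) = 0.95 with θ tied to k this way. Start at k = 2, θ = 38.7: P(X<64.6) ≈ 0.497.
Too low — raise k to concentrate. Iterating converges to k ≈ 11.6.
Then θ = 38.7/(11.6−1) ≈ 3.64.

k ≈ 11.6, θ ≈ 3.64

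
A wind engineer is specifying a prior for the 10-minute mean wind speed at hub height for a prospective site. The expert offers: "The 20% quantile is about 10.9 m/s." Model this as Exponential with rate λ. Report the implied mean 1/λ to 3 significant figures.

mean ≈ 48.8 m/s

P(T < 10.9) = 1 − e^(−λ·10.9) = 0.2, so λ = −ln(1−0.2)/10.9 = −ln(0.8)/10.9 = 0.0205.
Mean = 1/λ = 48.8 m/s.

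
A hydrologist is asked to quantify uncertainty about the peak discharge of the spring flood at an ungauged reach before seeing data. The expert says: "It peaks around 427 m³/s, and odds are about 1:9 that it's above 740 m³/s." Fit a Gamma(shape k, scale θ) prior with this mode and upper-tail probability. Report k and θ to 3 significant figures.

k ≈ 7.27, θ ≈ 68.1

Gamma(k,θ) with k>1 has mode (k−1)θ, so θ = 427/(k−1).
Need P(X < 740) = 0.9 with θ tied to k this way. Start at k = 2, θ = 427: P(X<740) ≈ 0.517.
Too low — raise k to concentrate. Iterating converges to k ≈ 7.27.
Then θ = 427/(7.27−1) ≈ 68.1.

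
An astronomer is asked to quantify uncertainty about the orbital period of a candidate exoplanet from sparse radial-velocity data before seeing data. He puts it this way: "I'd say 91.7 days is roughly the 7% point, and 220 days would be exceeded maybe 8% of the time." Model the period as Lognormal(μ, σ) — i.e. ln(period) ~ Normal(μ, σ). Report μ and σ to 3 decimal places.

μ ≈ 4.967, σ ≈ 0.304

If T ~ Lognormal(μ,σ) then ln T ~ Normal(μ,σ), so the p-quantile of ln T is μ + z_p·σ.
ln(91.7) = 4.519 and ln(220) = 5.394; z_{0.07} = -1.476, z_{0.92} = 1.405.
σ = (5.394 − 4.519)/(1.405 − (-1.476)) = 0.304.
μ = 4.519 − (-1.476)·0.304 = 4.967.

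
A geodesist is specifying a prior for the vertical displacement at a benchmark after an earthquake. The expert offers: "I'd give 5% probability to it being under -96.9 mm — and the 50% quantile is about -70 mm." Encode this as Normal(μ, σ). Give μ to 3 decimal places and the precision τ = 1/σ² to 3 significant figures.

For Normal(μ,σ), the p-quantile is μ + z_p·σ. Here z_{0.05} = -1.645, z_{0.5} = 0.
So -96.9 = μ − 1.645σ and -70 = μ + 0σ.
Subtracting: σ = (-70 − -96.9)/(0 − (-1.645)) = 16.354.
Then μ = -96.9 − (-1.645)·16.354 = -70.000.
Precision τ = 1/σ² = 1/16.35² = 0.00374.

μ = -70.000, τ = 0.00374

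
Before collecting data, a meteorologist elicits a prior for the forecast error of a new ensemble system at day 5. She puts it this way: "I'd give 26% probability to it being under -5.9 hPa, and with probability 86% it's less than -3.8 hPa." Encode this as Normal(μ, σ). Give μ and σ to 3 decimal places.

μ = -5.116, σ = 1.218

For Normal(μ,σ), the p-quantile is μ + z_p·σ. Here z_{0.26} = -0.6433, z_{0.86} = 1.08.
So -5.9 = μ − 0.6433σ and -3.8 = μ + 1.08σ.
Subtracting: σ = (-3.8 − -5.9)/(1.08 − (-0.6433)) = 1.218.
Then μ = -5.9 − (-0.6433)·1.218 = -5.116.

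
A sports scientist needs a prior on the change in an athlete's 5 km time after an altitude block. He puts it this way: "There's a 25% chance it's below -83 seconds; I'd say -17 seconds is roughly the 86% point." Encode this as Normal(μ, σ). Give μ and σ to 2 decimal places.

μ = -57.63, σ = 37.61

The p-quantile of Normal(μ,σ) is μ + z_p·σ, with z_{0.25} = -0.6745 and z_{0.86} = 1.08.
Eliminate σ: μ = (z₂·x₁ − z₁·x₂)/(z₂ − z₁) = (1.08·-83 − (-0.6745)·-17)/1.755 = -57.63.
Then σ = (x₂ − x₁)/(z₂ − z₁) = (-17 − -83)/1.755 = 37.61.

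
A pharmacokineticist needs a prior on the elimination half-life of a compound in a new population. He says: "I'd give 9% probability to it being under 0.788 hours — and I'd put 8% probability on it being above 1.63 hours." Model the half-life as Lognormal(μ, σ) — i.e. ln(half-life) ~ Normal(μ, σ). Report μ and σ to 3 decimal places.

μ ≈ 0.117, σ ≈ 0.265

If T ~ Lognormal(μ,σ) then ln T ~ Normal(μ,σ), so the p-quantile of ln T is μ + z_p·σ.
ln(0.788) = -0.2383 and ln(1.63) = 0.4886; z_{0.09} = -1.341, z_{0.92} = 1.405.
σ = (0.4886 − -0.2383)/(1.405 − (-1.341)) = 0.265.
μ = -0.2383 − (-1.341)·0.265 = 0.117.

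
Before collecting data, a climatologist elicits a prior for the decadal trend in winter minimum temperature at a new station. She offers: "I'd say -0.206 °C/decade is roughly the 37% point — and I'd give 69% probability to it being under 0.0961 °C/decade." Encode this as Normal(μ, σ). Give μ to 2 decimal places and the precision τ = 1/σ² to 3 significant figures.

For Normal(μ,σ), the p-quantile is μ + z_p·σ. Here z_{0.37} = -0.3319, z_{0.69} = 0.4959.
So -0.206 = μ − 0.3319σ and 0.0961 = μ + 0.4959σ.
Subtracting: σ = (0.0961 − -0.206)/(0.4959 − (-0.3319)) = 0.36.
Then μ = -0.206 − (-0.3319)·0.36 = -0.08.
Precision τ = 1/σ² = 1/0.365² = 7.51.

μ = -0.08, τ = 7.51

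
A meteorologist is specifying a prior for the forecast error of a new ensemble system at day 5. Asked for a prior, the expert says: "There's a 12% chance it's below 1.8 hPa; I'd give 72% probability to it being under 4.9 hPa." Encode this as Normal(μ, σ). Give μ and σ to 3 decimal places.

μ = 3.872, σ = 1.764

The p-quantile of Normal(μ,σ) is μ + z_p·σ, with z_{0.12} = -1.175 and z_{0.72} = 0.5828.
Eliminate σ: μ = (z₂·x₁ − z₁·x₂)/(z₂ − z₁) = (0.5828·1.8 − (-1.175)·4.9)/1.758 = 3.872.
Then σ = (x₂ − x₁)/(z₂ − z₁) = (4.9 − 1.8)/1.758 = 1.764.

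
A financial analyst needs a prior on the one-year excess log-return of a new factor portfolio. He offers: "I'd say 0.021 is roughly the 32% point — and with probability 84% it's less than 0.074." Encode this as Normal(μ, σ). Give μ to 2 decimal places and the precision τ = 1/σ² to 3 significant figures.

μ = 0.04, τ = 761

The p-quantile of Normal(μ,σ) is μ + z_p·σ, with z_{0.32} = -0.4677 and z_{0.84} = 0.9945.
Eliminate σ: μ = (z₂·x₁ − z₁·x₂)/(z₂ − z₁) = (0.9945·0.021 − (-0.4677)·0.074)/1.462 = 0.04.
Then σ = (x₂ − x₁)/(z₂ − z₁) = (0.074 − 0.021)/1.462 = 0.04.
Precision τ = 1/σ² = 1/0.03625² = 761.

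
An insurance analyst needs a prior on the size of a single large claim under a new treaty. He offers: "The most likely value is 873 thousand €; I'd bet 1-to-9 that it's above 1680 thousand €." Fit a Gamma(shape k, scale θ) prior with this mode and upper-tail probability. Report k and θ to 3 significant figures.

Gamma(k,θ) with k>1 has mode (k−1)θ, so θ = 873/(k−1).
Need P(X < 1680) = 0.9 with θ tied to k this way. Start at k = 2, θ = 873: P(X<1680) ≈ 0.573.
Too low — raise k to concentrate. Iterating converges to k ≈ 5.47.
Then θ = 873/(5.47−1) ≈ 196.

k ≈ 5.47, θ ≈ 196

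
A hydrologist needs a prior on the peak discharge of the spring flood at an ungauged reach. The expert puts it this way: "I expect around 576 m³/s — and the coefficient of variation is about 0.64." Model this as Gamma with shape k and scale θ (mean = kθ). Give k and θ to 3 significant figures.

k ≈ 2.44, θ ≈ 236

For Gamma(k, scale θ): mean = kθ, variance = kθ², so CV = 1/√k.
CV = 0.64, hence k = 1/CV² = 2.44.
Then θ = mean/k = 576/2.44 = 236.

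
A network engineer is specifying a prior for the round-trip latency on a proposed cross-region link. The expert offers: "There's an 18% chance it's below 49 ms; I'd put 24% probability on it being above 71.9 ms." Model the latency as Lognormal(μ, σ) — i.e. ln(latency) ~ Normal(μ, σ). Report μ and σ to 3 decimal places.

If T ~ Lognormal(μ,σ) then ln T ~ Normal(μ,σ), so the p-quantile of ln T is μ + z_p·σ.
ln(49) = 3.892 and ln(71.9) = 4.275; z_{0.18} = -0.9154, z_{0.76} = 0.7063.
σ = (4.275 − 3.892)/(0.7063 − (-0.9154)) = 0.236.
μ = 3.892 − (-0.9154)·0.236 = 4.108.

μ ≈ 4.108, σ ≈ 0.236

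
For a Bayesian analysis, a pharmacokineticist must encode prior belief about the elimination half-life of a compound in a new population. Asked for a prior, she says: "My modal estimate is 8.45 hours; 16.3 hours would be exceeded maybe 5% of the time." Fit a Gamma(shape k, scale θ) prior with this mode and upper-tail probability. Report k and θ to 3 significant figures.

Gamma(k,θ) with k>1 has mode (k−1)θ, so θ = 8.45/(k−1).
Need P(X < 16.3) = 0.95 with θ tied to k this way. Start at k = 2, θ = 8.45: P(X<16.3) ≈ 0.574.
Too low — raise k to concentrate. Iterating converges to k ≈ 7.43.
Then θ = 8.45/(7.43−1) ≈ 1.31.

k ≈ 7.43, θ ≈ 1.31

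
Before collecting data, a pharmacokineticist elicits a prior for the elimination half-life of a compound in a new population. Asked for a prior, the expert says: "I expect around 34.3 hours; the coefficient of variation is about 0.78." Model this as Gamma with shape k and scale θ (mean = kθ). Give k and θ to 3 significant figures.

For Gamma(k, scale θ): mean = kθ, variance = kθ², so CV = 1/√k.
CV = 0.78, hence k = 1/CV² = 1.64.
Then θ = mean/k = 34.3/1.64 = 20.9.

k ≈ 1.64, θ ≈ 20.9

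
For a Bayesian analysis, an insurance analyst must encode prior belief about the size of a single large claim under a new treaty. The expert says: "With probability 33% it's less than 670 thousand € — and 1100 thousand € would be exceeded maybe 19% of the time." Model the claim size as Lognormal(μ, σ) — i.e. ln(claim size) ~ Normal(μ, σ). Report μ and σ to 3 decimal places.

If T ~ Lognormal(μ,σ) then ln T ~ Normal(μ,σ), so the p-quantile of ln T is μ + z_p·σ.
ln(670) = 6.507 and ln(1100) = 7.003; z_{0.33} = -0.4399, z_{0.81} = 0.8779.
σ = (7.003 − 6.507)/(0.8779 − (-0.4399)) = 0.376.
μ = 6.507 − (-0.4399)·0.376 = 6.673.

μ ≈ 6.673, σ ≈ 0.376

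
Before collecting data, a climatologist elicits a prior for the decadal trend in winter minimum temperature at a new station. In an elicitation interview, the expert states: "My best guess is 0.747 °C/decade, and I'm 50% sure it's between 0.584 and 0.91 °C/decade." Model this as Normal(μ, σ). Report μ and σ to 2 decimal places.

μ = 0.75, σ = 0.24

A symmetric 50% interval runs μ ± z·σ with z = 0.6745.
Half-width = 0.163, so σ = 0.163/0.6745 = 0.24.
μ is the stated best guess, 0.75.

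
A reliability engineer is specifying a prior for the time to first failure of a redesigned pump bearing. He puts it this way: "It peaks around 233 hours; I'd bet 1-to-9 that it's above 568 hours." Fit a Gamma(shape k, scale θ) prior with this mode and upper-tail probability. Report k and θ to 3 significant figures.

Gamma(k,θ) with k>1 has mode (k−1)θ, so θ = 233/(k−1).
Need P(X < 568) = 0.9 with θ tied to k this way. Start at k = 2, θ = 233: P(X<568) ≈ 0.700.
Too low — raise k to concentrate. Iterating converges to k ≈ 3.42.
Then θ = 233/(3.42−1) ≈ 96.3.

k ≈ 3.42, θ ≈ 96.3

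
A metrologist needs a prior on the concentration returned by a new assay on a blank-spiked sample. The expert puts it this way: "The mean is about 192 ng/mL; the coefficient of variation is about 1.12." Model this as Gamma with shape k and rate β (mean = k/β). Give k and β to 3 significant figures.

k ≈ 0.797, β ≈ 0.00415

For Gamma(k, rate β): mean = k/β, variance = k/β², so CV = 1/√k.
CV = 1.12, hence k = 1/CV² = 0.797.
Then β = k/mean = 0.797/192 = 0.00415.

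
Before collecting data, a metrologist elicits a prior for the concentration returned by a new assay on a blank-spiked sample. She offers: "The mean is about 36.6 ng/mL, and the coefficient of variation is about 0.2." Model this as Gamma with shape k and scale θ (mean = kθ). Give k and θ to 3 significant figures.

For Gamma(k, scale θ): mean = kθ, variance = kθ², so CV = 1/√k.
CV = 0.2, hence k = 1/CV² = 25.
Then θ = mean/k = 36.6/25 = 1.46.

k ≈ 25, θ ≈ 1.46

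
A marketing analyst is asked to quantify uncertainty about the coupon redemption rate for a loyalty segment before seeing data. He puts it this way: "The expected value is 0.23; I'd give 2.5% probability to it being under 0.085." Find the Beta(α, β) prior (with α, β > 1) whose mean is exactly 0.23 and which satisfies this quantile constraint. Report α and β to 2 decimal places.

α ≈ 5.16, β ≈ 17.27

With mean 0.23 fixed, write α = 0.23s, β = 0.77s where s = α+β.
Need P(θ < 0.085) = 0.025 under Beta(0.23s, 0.77s). Normal approximation: (q−m)/√(m(1−m)/s) ≈ z_{0.025} = -1.96, so s ≈ 0.23·0.77·(-1.96)²/(0.085−0.23)² = 32.4.
At s = 32.4: P(θ<0.085) ≈ 0.008. Adjusting to match 0.025 gives s ≈ 22.43.
So α = 0.23·22.43 ≈ 5.16, β = 0.77·22.43 ≈ 17.27.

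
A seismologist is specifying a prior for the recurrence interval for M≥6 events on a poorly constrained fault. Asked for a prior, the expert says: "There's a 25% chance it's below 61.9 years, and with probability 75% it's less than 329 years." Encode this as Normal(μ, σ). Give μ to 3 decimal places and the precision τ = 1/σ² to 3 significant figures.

For Normal(μ,σ), the p-quantile is μ + z_p·σ. Here z_{0.25} = -0.6745, z_{0.75} = 0.6745.
So 61.9 = μ − 0.6745σ and 329 = μ + 0.6745σ.
Subtracting: σ = (329 − 61.9)/(0.6745 − (-0.6745)) = 198.002.
Then μ = 61.9 − (-0.6745)·198.002 = 195.450.
Precision τ = 1/σ² = 1/198² = 2.55e-05.

μ = 195.450, τ = 2.55e-05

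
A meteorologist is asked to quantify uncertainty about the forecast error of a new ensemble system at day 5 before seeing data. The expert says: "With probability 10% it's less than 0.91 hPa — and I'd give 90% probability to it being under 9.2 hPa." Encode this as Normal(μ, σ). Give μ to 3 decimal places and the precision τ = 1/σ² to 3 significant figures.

For Normal(μ,σ), the p-quantile is μ + z_p·σ. Here z_{0.1} = -1.282, z_{0.9} = 1.282.
So 0.91 = μ − 1.282σ and 9.2 = μ + 1.282σ.
Subtracting: σ = (9.2 − 0.91)/(1.282 − (-1.282)) = 3.234.
Then μ = 0.91 − (-1.282)·3.234 = 5.055.
Precision τ = 1/σ² = 1/3.234² = 0.0956.

μ = 5.055, τ = 0.0956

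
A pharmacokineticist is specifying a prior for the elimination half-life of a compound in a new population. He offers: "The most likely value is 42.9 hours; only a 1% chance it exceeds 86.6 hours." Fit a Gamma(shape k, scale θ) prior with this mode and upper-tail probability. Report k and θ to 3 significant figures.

k ≈ 10.9, θ ≈ 4.32

Gamma(k,θ) with k>1 has mode (k−1)θ, so θ = 42.9/(k−1).
Need P(X < 86.6) = 0.99 with θ tied to k this way. Start at k = 2, θ = 42.9: P(X<86.6) ≈ 0.599.
Too low — raise k to concentrate. Iterating converges to k ≈ 10.9.
Then θ = 42.9/(10.9−1) ≈ 4.32.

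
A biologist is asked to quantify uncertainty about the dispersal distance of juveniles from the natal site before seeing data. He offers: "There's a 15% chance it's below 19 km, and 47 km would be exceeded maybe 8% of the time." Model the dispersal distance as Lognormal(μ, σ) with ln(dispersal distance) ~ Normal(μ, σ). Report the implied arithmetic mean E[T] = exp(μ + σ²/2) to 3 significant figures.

If T ~ Lognormal(μ,σ) then ln T ~ Normal(μ,σ), so the p-quantile of ln T is μ + z_p·σ.
ln(19) = 2.944 and ln(47) = 3.85; z_{0.15} = -1.036, z_{0.92} = 1.405.
σ = (3.85 − 2.944)/(1.405 − (-1.036)) = 0.371.
μ = 2.944 − (-1.036)·0.371 = 3.329.
E[T] = exp(μ + σ²/2) = exp(3.329 + 0.0688) = 29.9 km.

E[T] ≈ 29.9 km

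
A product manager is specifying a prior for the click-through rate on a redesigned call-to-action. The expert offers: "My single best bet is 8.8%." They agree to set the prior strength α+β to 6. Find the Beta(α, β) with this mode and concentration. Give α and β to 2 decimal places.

For α,β > 1 the Beta mode is (α−1)/(α+β−2). With α+β = 6, the mode is (α−1)/4.
Set (α−1)/4 = 0.088 → α = 1 + 0.088·4 = 1.35.
β = 6 − α = 4.65.

α = 1.35, β = 4.65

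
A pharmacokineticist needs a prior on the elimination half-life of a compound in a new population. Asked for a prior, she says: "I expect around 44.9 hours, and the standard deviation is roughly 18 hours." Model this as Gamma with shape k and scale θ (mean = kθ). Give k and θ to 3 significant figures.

For Gamma(k, scale θ): mean = kθ, variance = kθ², so CV = 1/√k.
CV = SD/mean = 18/44.9 = 0.4009, hence k = 1/CV² = 6.22.
Then θ = mean/k = 44.9/6.22 = 7.22.

k ≈ 6.22, θ ≈ 7.22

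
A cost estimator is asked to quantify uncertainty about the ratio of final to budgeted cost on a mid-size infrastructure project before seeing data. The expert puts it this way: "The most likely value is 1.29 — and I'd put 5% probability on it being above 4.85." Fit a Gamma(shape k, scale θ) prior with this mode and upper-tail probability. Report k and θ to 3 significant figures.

Gamma(k,θ) with k>1 has mode (k−1)θ, so θ = 1.29/(k−1).
Need P(X < 4.85) = 0.95 with θ tied to k this way. Start at k = 2, θ = 1.29: P(X<4.85) ≈ 0.889.
Too low — raise k to concentrate. Iterating converges to k ≈ 2.45.
Then θ = 1.29/(2.45−1) ≈ 0.888.

k ≈ 2.45, θ ≈ 0.888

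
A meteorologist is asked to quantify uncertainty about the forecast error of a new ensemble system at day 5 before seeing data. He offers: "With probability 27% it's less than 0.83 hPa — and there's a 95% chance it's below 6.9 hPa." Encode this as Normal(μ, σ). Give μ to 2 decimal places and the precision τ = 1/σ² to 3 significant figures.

For Normal(μ,σ), the p-quantile is μ + z_p·σ. Here z_{0.27} = -0.6128, z_{0.95} = 1.645.
So 0.83 = μ − 0.6128σ and 6.9 = μ + 1.645σ.
Subtracting: σ = (6.9 − 0.83)/(1.645 − (-0.6128)) = 2.69.
Then μ = 0.83 − (-0.6128)·2.69 = 2.48.
Precision τ = 1/σ² = 1/2.689² = 0.138.

μ = 2.48, τ = 0.138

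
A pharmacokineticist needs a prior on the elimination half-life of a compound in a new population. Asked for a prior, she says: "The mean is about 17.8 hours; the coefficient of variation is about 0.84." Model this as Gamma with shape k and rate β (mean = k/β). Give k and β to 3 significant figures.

For Gamma(k, rate β): mean = k/β, variance = k/β², so CV = 1/√k.
CV = 0.84, hence k = 1/CV² = 1.42.
Then β = k/mean = 1.42/17.8 = 0.0796.

k ≈ 1.42, β ≈ 0.0796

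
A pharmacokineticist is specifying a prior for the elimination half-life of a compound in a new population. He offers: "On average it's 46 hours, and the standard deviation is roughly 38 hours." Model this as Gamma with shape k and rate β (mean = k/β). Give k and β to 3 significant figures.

k ≈ 1.47, β ≈ 0.0319

For Gamma(k, rate β): mean = k/β, variance = k/β², so CV = 1/√k.
CV = SD/mean = 38/46 = 0.8261, hence k = 1/CV² = 1.47.
Then β = k/mean = 1.47/46 = 0.0319.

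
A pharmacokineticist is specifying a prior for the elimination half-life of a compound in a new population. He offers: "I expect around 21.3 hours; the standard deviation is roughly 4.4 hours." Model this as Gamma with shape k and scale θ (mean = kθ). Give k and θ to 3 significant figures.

k ≈ 23.4, θ ≈ 0.909

For Gamma(k, scale θ): mean = kθ, variance = kθ², so CV = 1/√k.
CV = SD/mean = 4.4/21.3 = 0.2066, hence k = 1/CV² = 23.4.
Then θ = mean/k = 21.3/23.4 = 0.909.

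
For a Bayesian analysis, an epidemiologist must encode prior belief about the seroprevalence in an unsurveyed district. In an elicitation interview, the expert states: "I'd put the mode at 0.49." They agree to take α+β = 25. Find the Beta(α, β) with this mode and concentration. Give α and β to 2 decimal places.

α = 12.27, β = 12.73

For α,β > 1 the Beta mode is (α−1)/(α+β−2). With α+β = 25, the mode is (α−1)/23.
Set (α−1)/23 = 0.49 → α = 1 + 0.49·23 = 12.27.
β = 25 − α = 12.73.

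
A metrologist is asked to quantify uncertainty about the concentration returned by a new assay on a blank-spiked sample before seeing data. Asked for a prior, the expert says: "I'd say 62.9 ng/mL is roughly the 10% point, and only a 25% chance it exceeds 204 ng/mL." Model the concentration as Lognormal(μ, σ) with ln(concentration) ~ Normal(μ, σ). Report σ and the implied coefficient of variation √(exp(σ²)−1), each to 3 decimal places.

If T ~ Lognormal(μ,σ) then ln T ~ Normal(μ,σ), so the p-quantile of ln T is μ + z_p·σ.
ln(62.9) = 4.142 and ln(204) = 5.318; z_{0.1} = -1.282, z_{0.75} = 0.6745.
σ = (5.318 − 4.142)/(0.6745 − (-1.282)) = 0.602.
μ = 4.142 − (-1.282)·0.602 = 4.912.
CV = √(exp(σ²)−1) = √(exp(0.3618)−1) = 0.660.

σ ≈ 0.602, CV ≈ 0.660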